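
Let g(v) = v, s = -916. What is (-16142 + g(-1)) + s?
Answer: -17059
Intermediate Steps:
(-16142 + g(-1)) + s = (-16142 - 1) - 916 = -16143 - 916 = -17059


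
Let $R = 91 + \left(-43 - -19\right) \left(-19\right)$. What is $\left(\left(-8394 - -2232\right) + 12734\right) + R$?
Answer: $7119$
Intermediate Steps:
$R = 547$ ($R = 91 + \left(-43 + 19\right) \left(-19\right) = 91 - -456 = 91 + 456 = 547$)
$\left(\left(-8394 - -2232\right) + 12734\right) + R = \left(\left(-8394 - -2232\right) + 12734\right) + 547 = \left(\left(-8394 + 2232\right) + 12734\right) + 547 = \left(-6162 + 12734\right) + 547 = 6572 + 547 = 7119$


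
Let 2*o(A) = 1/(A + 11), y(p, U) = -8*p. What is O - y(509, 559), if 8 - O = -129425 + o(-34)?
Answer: 6141231/46 ≈ 1.3351e+5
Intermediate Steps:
o(A) = 1/(2*(11 + A)) (o(A) = 1/(2*(A + 11)) = 1/(2*(11 + A)))
O = 5953919/46 (O = 8 - (-129425 + 1/(2*(11 - 34))) = 8 - (-129425 + (1/2)/(-23)) = 8 - (-129425 + (1/2)*(-1/23)) = 8 - (-129425 - 1/46) = 8 - 1*(-5953551/46) = 8 + 5953551/46 = 5953919/46 ≈ 1.2943e+5)
O - y(509, 559) = 5953919/46 - (-8)*509 = 5953919/46 - 1*(-4072) = 5953919/46 + 4072 = 6141231/46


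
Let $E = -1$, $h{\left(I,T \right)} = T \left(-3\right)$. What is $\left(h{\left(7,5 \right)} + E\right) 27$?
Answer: $-432$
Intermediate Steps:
$h{\left(I,T \right)} = - 3 T$
$\left(h{\left(7,5 \right)} + E\right) 27 = \left(\left(-3\right) 5 - 1\right) 27 = \left(-15 - 1\right) 27 = \left(-16\right) 27 = -432$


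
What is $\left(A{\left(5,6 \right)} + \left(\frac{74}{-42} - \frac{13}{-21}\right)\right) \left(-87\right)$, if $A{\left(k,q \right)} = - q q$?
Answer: $\frac{22620}{7} \approx 3231.4$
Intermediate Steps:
$A{\left(k,q \right)} = - q^{2}$
$\left(A{\left(5,6 \right)} + \left(\frac{74}{-42} - \frac{13}{-21}\right)\right) \left(-87\right) = \left(- 6^{2} + \left(\frac{74}{-42} - \frac{13}{-21}\right)\right) \left(-87\right) = \left(\left(-1\right) 36 + \left(74 \left(- \frac{1}{42}\right) - - \frac{13}{21}\right)\right) \left(-87\right) = \left(-36 + \left(- \frac{37}{21} + \frac{13}{21}\right)\right) \left(-87\right) = \left(-36 - \frac{8}{7}\right) \left(-87\right) = \left(- \frac{260}{7}\right) \left(-87\right) = \frac{22620}{7}$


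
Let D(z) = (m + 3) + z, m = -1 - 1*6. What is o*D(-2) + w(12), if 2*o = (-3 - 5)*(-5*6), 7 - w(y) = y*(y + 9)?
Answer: -965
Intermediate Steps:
m = -7 (m = -1 - 6 = -7)
w(y) = 7 - y*(9 + y) (w(y) = 7 - y*(y + 9) = 7 - y*(9 + y))
D(z) = -4 + z (D(z) = (-7 + 3) + z = -4 + z)
o = 120 (o = ((-3 - 5)*(-5*6))/2 = (-8*(-30))/2 = (1/2)*240 = 120)
o*D(-2) + w(12) = 120*(-4 - 2) + (7 - 1*12**2 - 9*12) = 120*(-6) + (7 - 1*144 - 108) = -720 + (7 - 144 - 108) = -720 - 245 = -965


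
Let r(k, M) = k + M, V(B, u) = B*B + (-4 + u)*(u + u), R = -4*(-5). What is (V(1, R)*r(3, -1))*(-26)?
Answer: -33332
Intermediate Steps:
R = 20
V(B, u) = B² + 2*u*(-4 + u) (V(B, u) = B² + (-4 + u)*(2*u) = B² + 2*u*(-4 + u))
r(k, M) = M + k
(V(1, R)*r(3, -1))*(-26) = ((1² - 8*20 + 2*20²)*(-1 + 3))*(-26) = ((1 - 160 + 2*400)*2)*(-26) = ((1 - 160 + 800)*2)*(-26) = (641*2)*(-26) = 1282*(-26) = -33332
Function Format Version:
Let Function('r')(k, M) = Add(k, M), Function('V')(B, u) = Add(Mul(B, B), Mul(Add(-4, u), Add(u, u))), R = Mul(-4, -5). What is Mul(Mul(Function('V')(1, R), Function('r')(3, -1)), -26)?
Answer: -33332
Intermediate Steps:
R = 20
Function('V')(B, u) = Add(Pow(B, 2), Mul(2, u, Add(-4, u))) (Function('V')(B, u) = Add(Pow(B, 2), Mul(Add(-4, u), Mul(2, u))) = Add(Pow(B, 2), Mul(2, u, Add(-4, u))))
Function('r')(k, M) = Add(M, k)
Mul(Mul(Function('V')(1, R), Function('r')(3, -1)), -26) = Mul(Mul(Add(Pow(1, 2), Mul(-8, 20), Mul(2, Pow(20, 2))), Add(-1, 3)), -26) = Mul(Mul(Add(1, -160, Mul(2, 400)), 2), -26) = Mul(Mul(Add(1, -160, 800), 2), -26) = Mul(Mul(641, 2), -26) = Mul(1282, -26) = -33332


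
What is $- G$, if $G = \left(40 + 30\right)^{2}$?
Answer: $-4900$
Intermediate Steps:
$G = 4900$ ($G = 70^{2} = 4900$)
$- G = \left(-1\right) 4900 = -4900$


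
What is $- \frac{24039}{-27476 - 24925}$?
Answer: $\frac{8013}{17467} \approx 0.45875$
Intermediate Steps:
$- \frac{24039}{-27476 - 24925} = - \frac{24039}{-52401} = \left(-24039\right) \left(- \frac{1}{52401}\right) = \frac{8013}{17467}$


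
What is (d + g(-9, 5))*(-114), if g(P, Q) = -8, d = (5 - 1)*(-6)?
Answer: 3648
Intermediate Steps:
d = -24 (d = 4*(-6) = -24)
(d + g(-9, 5))*(-114) = (-24 - 8)*(-114) = -32*(-114) = 3648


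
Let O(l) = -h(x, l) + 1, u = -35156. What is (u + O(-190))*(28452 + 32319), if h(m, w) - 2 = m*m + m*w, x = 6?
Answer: -2069434863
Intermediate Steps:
h(m, w) = 2 + m² + m*w (h(m, w) = 2 + (m*m + m*w) = 2 + (m² + m*w) = 2 + m² + m*w)
O(l) = -37 - 6*l (O(l) = -(2 + 6² + 6*l) + 1 = -(2 + 36 + 6*l) + 1 = -(38 + 6*l) + 1 = (-38 - 6*l) + 1 = -37 - 6*l)
(u + O(-190))*(28452 + 32319) = (-35156 + (-37 - 6*(-190)))*(28452 + 32319) = (-35156 + (-37 + 1140))*60771 = (-35156 + 1103)*60771 = -34053*60771 = -2069434863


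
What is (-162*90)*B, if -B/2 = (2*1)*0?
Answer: 0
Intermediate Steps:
B = 0 (B = -2*2*1*0 = -4*0 = -2*0 = 0)
(-162*90)*B = -162*90*0 = -14580*0 = 0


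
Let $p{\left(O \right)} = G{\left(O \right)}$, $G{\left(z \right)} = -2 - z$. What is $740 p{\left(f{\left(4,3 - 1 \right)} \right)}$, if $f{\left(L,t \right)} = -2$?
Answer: $0$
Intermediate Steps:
$p{\left(O \right)} = -2 - O$
$740 p{\left(f{\left(4,3 - 1 \right)} \right)} = 740 \left(-2 - -2\right) = 740 \left(-2 + 2\right) = 740 \cdot 0 = 0$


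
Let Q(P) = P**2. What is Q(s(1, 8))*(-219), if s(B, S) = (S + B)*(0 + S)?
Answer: -1135296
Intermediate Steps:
s(B, S) = S*(B + S) (s(B, S) = (B + S)*S = S*(B + S))
Q(s(1, 8))*(-219) = (8*(1 + 8))**2*(-219) = (8*9)**2*(-219) = 72**2*(-219) = 5184*(-219) = -1135296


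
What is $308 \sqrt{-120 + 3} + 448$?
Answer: $448 + 924 i \sqrt{13} \approx 448.0 + 3331.5 i$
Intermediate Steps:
$308 \sqrt{-120 + 3} + 448 = 308 \sqrt{-117} + 448 = 308 \cdot 3 i \sqrt{13} + 448 = 924 i \sqrt{13} + 448 = 448 + 924 i \sqrt{13}$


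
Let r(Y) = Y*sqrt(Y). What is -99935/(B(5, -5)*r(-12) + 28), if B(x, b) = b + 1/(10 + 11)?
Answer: -34277705/528772 + 36376340*I*sqrt(3)/132193 ≈ -64.825 + 476.62*I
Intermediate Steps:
B(x, b) = 1/21 + b (B(x, b) = b + 1/21 = 1/21 + b)
r(Y) = Y**(3/2)
-99935/(B(5, -5)*r(-12) + 28) = -99935/((1/21 - 5)*(-12)**(3/2) + 28) = -99935/(-(-832)*I*sqrt(3)/7 + 28) = -99935/(832*I*sqrt(3)/7 + 28) = -99935/(28 + 832*I*sqrt(3)/7)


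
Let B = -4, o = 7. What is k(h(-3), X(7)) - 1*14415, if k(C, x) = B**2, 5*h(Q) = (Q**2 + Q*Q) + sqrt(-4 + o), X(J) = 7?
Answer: -14399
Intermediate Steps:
h(Q) = sqrt(3)/5 + 2*Q**2/5 (h(Q) = ((Q**2 + Q*Q) + sqrt(-4 + 7))/5 = ((Q**2 + Q**2) + sqrt(3))/5 = (2*Q**2 + sqrt(3))/5 = (sqrt(3) + 2*Q**2)/5 = sqrt(3)/5 + 2*Q**2/5)
k(C, x) = 16 (k(C, x) = (-4)**2 = 16)
k(h(-3), X(7)) - 1*14415 = 16 - 1*14415 = 16 - 14415 = -14399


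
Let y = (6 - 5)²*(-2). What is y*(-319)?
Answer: 638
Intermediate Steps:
y = -2 (y = 1²*(-2) = 1*(-2) = -2)
y*(-319) = -2*(-319) = 638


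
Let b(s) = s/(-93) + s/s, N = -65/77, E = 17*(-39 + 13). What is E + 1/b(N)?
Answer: -3186731/7226 ≈ -441.01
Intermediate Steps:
E = -442 (E = 17*(-26) = -442)
N = -65/77 (N = -65*1/77 = -65/77 ≈ -0.84416)
b(s) = 1 - s/93 (b(s) = s*(-1/93) + 1 = -s/93 + 1 = 1 - s/93)
E + 1/b(N) = -442 + 1/(1 - 1/93*(-65/77)) = -442 + 1/(1 + 65/7161) = -442 + 1/(7226/7161) = -442 + 7161/7226 = -3186731/7226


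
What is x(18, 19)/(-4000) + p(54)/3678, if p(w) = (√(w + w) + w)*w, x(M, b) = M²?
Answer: 436347/613000 + 54*√3/613 ≈ 0.86440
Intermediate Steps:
p(w) = w*(w + √2*√w) (p(w) = (√(2*w) + w)*w = (√2*√w + w)*w = (w + √2*√w)*w = w*(w + √2*√w))
x(18, 19)/(-4000) + p(54)/3678 = 18²/(-4000) + (54² + √2*54^(3/2))/3678 = 324*(-1/4000) + (2916 + √2*(162*√6))*(1/3678) = -81/1000 + (2916 + 324*√3)*(1/3678) = -81/1000 + (486/613 + 54*√3/613) = 436347/613000 + 54*√3/613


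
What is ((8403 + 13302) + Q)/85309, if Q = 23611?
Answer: 45316/85309 ≈ 0.53120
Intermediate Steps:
((8403 + 13302) + Q)/85309 = ((8403 + 13302) + 23611)/85309 = (21705 + 23611)*(1/85309) = 45316*(1/85309) = 45316/85309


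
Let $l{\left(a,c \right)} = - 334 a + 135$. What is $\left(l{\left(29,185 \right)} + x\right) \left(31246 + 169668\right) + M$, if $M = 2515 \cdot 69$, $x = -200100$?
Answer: $-42121647479$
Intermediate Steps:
$l{\left(a,c \right)} = 135 - 334 a$
$M = 173535$
$\left(l{\left(29,185 \right)} + x\right) \left(31246 + 169668\right) + M = \left(\left(135 - 9686\right) - 200100\right) \left(31246 + 169668\right) + 173535 = \left(\left(135 - 9686\right) - 200100\right) 200914 + 173535 = \left(-9551 - 200100\right) 200914 + 173535 = \left(-209651\right) 200914 + 173535 = -42121821014 + 173535 = -42121647479$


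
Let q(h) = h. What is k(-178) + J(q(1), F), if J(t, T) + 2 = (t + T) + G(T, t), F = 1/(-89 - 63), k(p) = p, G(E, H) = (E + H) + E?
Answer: -27059/152 ≈ -178.02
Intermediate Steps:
G(E, H) = H + 2*E
F = -1/152 (F = 1/(-152) = -1/152 ≈ -0.0065789)
J(t, T) = -2 + 2*t + 3*T (J(t, T) = -2 + ((t + T) + (t + 2*T)) = -2 + ((T + t) + (t + 2*T)) = -2 + (2*t + 3*T) = -2 + 2*t + 3*T)
k(-178) + J(q(1), F) = -178 + (-2 + 2*1 + 3*(-1/152)) = -178 + (-2 + 2 - 3/152) = -178 - 3/152 = -27059/152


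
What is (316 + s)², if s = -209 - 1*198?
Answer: 8281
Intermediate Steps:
s = -407 (s = -209 - 198 = -407)
(316 + s)² = (316 - 407)² = (-91)² = 8281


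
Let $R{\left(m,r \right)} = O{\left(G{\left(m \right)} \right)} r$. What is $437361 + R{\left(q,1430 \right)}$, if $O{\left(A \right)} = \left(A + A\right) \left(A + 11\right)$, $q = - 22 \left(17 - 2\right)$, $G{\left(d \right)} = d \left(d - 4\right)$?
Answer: $34748030382561$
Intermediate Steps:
$G{\left(d \right)} = d \left(-4 + d\right)$
$q = -330$ ($q = \left(-22\right) 15 = -330$)
$O{\left(A \right)} = 2 A \left(11 + A\right)$
$R{\left(m,r \right)} = 2 m r \left(-4 + m\right) \left(11 + m \left(-4 + m\right)\right)$ ($R{\left(m,r \right)} = 2 m \left(-4 + m\right) \left(11 + m \left(-4 + m\right)\right) r = 2 m r \left(-4 + m\right) \left(11 + m \left(-4 + m\right)\right)$)
$437361 + R{\left(q,1430 \right)} = 437361 + 2 \left(-330\right) 1430 \left(-4 - 330\right) \left(11 - 330 \left(-4 - 330\right)\right) = 437361 + 2 \left(-330\right) 1430 \left(-334\right) \left(11 - -110220\right) = 437361 + 2 \left(-330\right) 1430 \left(-334\right) \left(11 + 110220\right) = 437361 + 2 \left(-330\right) 1430 \left(-334\right) 110231 = 437361 + 34748029945200 = 34748030382561$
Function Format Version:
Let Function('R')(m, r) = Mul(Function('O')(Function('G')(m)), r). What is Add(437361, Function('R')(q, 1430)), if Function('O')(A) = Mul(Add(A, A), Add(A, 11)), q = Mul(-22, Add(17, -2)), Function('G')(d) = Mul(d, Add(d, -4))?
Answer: 34748030382561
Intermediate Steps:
Function('G')(d) = Mul(d, Add(-4, d))
q = -330 (q = Mul(-22, 15) = -330)
Function('O')(A) = Mul(2, A, Add(11, A)) (Function('O')(A) = Mul(Mul(2, A), Add(11, A)) = Mul(2, A, Add(11, A)))
Function('R')(m, r) = Mul(2, m, r, Add(-4, m), Add(11, Mul(m, Add(-4, m)))) (Function('R')(m, r) = Mul(Mul(2, Mul(m, Add(-4, m)), Add(11, Mul(m, Add(-4, m)))), r) = Mul(Mul(2, m, Add(-4, m), Add(11, Mul(m, Add(-4, m)))), r) = Mul(2, m, r, Add(-4, m), Add(11, Mul(m, Add(-4, m)))))
Add(437361, Function('R')(q, 1430)) = Add(437361, Mul(2, -330, 1430, Add(-4, -330), Add(11, Mul(-330, Add(-4, -330))))) = Add(437361, Mul(2, -330, 1430, -334, Add(11, Mul(-330, -334)))) = Add(437361, Mul(2, -330, 1430, -334, Add(11, 110220))) = Add(437361, Mul(2, -330, 1430, -334, 110231)) = Add(437361, 34748029945200) = 34748030382561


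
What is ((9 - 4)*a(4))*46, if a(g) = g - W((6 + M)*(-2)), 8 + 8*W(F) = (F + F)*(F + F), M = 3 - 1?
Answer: -28290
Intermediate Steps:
M = 2
W(F) = -1 + F²/2 (W(F) = -1 + ((F + F)*(F + F))/8 = -1 + ((2*F)*(2*F))/8 = -1 + (4*F²)/8 = -1 + F²/2)
a(g) = -127 + g (a(g) = g - (-1 + ((6 + 2)*(-2))²/2) = g - (-1 + (8*(-2))²/2) = g - (-1 + (½)*(-16)²) = g - (-1 + (½)*256) = g - (-1 + 128) = g - 1*127 = g - 127 = -127 + g)
((9 - 4)*a(4))*46 = ((9 - 4)*(-127 + 4))*46 = (5*(-123))*46 = -615*46 = -28290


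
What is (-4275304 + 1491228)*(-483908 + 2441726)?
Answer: -5450714106168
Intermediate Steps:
(-4275304 + 1491228)*(-483908 + 2441726) = -2784076*1957818 = -5450714106168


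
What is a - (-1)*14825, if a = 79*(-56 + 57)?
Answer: 14904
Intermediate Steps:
a = 79 (a = 79*1 = 79)
a - (-1)*14825 = 79 - (-1)*14825 = 79 - 1*(-14825) = 79 + 14825 = 14904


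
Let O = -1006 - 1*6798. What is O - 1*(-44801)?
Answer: 36997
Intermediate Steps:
O = -7804 (O = -1006 - 6798 = -7804)
O - 1*(-44801) = -7804 - 1*(-44801) = -7804 + 44801 = 36997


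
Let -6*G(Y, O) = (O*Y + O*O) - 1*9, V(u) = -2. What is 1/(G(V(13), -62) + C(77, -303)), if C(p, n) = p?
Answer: -6/3497 ≈ -0.0017158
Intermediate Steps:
G(Y, O) = 3/2 - O²/6 - O*Y/6 (G(Y, O) = -((O*Y + O*O) - 1*9)/6 = -((O*Y + O²) - 9)/6 = -((O² + O*Y) - 9)/6 = -(-9 + O² + O*Y)/6 = 3/2 - O²/6 - O*Y/6)
1/(G(V(13), -62) + C(77, -303)) = 1/((3/2 - ⅙*(-62)² - ⅙*(-62)*(-2)) + 77) = 1/((3/2 - ⅙*3844 - 62/3) + 77) = 1/((3/2 - 1922/3 - 62/3) + 77) = 1/(-3959/6 + 77) = 1/(-3497/6) = -6/3497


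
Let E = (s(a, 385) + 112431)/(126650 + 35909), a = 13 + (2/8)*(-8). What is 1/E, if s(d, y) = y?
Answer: 162559/112816 ≈ 1.4409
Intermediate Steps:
a = 11 (a = 13 + (2*(1/8))*(-8) = 13 + (1/4)*(-8) = 13 - 2 = 11)
E = 112816/162559 (E = (385 + 112431)/(126650 + 35909) = 112816/162559 ≈ 0.69400)
1/E = 1/(112816/162559) = 162559/112816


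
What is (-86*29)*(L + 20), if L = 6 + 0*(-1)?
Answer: -64844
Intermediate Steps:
L = 6 (L = 6 + 0 = 6)
(-86*29)*(L + 20) = (-86*29)*(6 + 20) = -2494*26 = -64844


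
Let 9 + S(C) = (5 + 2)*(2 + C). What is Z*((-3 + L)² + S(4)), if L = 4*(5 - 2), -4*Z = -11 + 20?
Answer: -513/2 ≈ -256.50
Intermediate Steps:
Z = -9/4 (Z = -(-11 + 20)/4 = -¼*9 = -9/4 ≈ -2.2500)
S(C) = 5 + 7*C (S(C) = -9 + (5 + 2)*(2 + C) = -9 + 7*(2 + C) = -9 + (14 + 7*C) = 5 + 7*C)
L = 12 (L = 4*3 = 12)
Z*((-3 + L)² + S(4)) = -9*((-3 + 12)² + (5 + 7*4))/4 = -9*(9² + (5 + 28))/4 = -9*(81 + 33)/4 = -9/4*114 = -513/2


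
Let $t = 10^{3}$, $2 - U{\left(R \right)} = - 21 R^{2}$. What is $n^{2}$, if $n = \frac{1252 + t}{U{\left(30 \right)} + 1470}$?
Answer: $\frac{316969}{25938649} \approx 0.01222$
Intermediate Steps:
$U{\left(R \right)} = 2 + 21 R^{2}$ ($U{\left(R \right)} = 2 - - 21 R^{2} = 2 + 21 R^{2}$)
$t = 1000$
$n = \frac{563}{5093}$ ($n = \frac{1252 + 1000}{\left(2 + 21 \cdot 30^{2}\right) + 1470} = \frac{2252}{\left(2 + 21 \cdot 900\right) + 1470} = \frac{2252}{\left(2 + 18900\right) + 1470} = \frac{2252}{18902 + 1470} = \frac{2252}{20372} = 2252 \cdot \frac{1}{20372} = \frac{563}{5093} \approx 0.11054$)
$n^{2} = \left(\frac{563}{5093}\right)^{2} = \frac{316969}{25938649}$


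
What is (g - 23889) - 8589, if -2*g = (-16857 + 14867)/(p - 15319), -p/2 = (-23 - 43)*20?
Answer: -411789557/12679 ≈ -32478.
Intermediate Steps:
p = 2640 (p = -2*(-23 - 43)*20 = -(-132)*20 = -2*(-1320) = 2640)
g = -995/12679 (g = -(-16857 + 14867)/(2*(2640 - 15319)) = -(-995)/(-12679) = -(-995)*(-1)/12679 = -½*1990/12679 = -995/12679 ≈ -0.078476)
(g - 23889) - 8589 = (-995/12679 - 23889) - 8589 = -302889626/12679 - 8589 = -411789557/12679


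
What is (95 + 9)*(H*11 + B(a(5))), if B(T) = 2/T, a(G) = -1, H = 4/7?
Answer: 3120/7 ≈ 445.71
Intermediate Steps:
H = 4/7 (H = 4*(1/7) = 4/7 ≈ 0.57143)
(95 + 9)*(H*11 + B(a(5))) = (95 + 9)*((4/7)*11 + 2/(-1)) = 104*(44/7 + 2*(-1)) = 104*(44/7 - 2) = 104*(30/7) = 3120/7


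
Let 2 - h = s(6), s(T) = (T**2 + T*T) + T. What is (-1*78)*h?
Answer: 5928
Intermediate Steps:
s(T) = T + 2*T**2 (s(T) = (T**2 + T**2) + T = 2*T**2 + T = T + 2*T**2)
h = -76 (h = 2 - 6*(1 + 2*6) = 2 - 6*(1 + 12) = 2 - 6*13 = 2 - 1*78 = 2 - 78 = -76)
(-1*78)*h = -1*78*(-76) = -78*(-76) = 5928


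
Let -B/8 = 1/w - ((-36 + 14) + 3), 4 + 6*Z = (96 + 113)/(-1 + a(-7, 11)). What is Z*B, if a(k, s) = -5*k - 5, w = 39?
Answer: -92008/1131 ≈ -81.351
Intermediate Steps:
a(k, s) = -5 - 5*k
Z = 31/58 (Z = -⅔ + ((96 + 113)/(-1 + (-5 - 5*(-7))))/6 = -⅔ + (209/(-1 + (-5 + 35)))/6 = -⅔ + (209/(-1 + 30))/6 = -⅔ + (209/29)/6 = -⅔ + (209*(1/29))/6 = -⅔ + (⅙)*(209/29) = -⅔ + 209/174 = 31/58 ≈ 0.53448)
B = -5936/39 (B = -8*(1/39 - ((-36 + 14) + 3)) = -8*(1/39 - (-22 + 3)) = -8*(1/39 - 1*(-19)) = -8*(1/39 + 19) = -8*742/39 = -5936/39 ≈ -152.21)
Z*B = (31/58)*(-5936/39) = -92008/1131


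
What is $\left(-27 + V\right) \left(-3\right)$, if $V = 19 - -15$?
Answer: $-21$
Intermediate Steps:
$V = 34$ ($V = 19 + 15 = 34$)
$\left(-27 + V\right) \left(-3\right) = \left(-27 + 34\right) \left(-3\right) = 7 \left(-3\right) = -21$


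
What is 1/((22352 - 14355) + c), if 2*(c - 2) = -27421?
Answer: -2/11423 ≈ -0.00017509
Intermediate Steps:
c = -27417/2 (c = 2 + (½)*(-27421) = 2 - 27421/2 = -27417/2 ≈ -13709.)
1/((22352 - 14355) + c) = 1/((22352 - 14355) - 27417/2) = 1/(7997 - 27417/2) = 1/(-11423/2) = -2/11423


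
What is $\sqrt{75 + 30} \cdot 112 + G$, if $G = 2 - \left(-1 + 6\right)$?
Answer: $-3 + 112 \sqrt{105} \approx 1144.7$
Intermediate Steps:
$G = -3$ ($G = 2 - 5 = -3$)
$\sqrt{75 + 30} \cdot 112 + G = \sqrt{75 + 30} \cdot 112 - 3 = \sqrt{105} \cdot 112 - 3 = 112 \sqrt{105} - 3 = -3 + 112 \sqrt{105}$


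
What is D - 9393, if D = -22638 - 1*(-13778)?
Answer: -18253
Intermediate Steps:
D = -8860 (D = -22638 + 13778 = -8860)
D - 9393 = -8860 - 9393 = -18253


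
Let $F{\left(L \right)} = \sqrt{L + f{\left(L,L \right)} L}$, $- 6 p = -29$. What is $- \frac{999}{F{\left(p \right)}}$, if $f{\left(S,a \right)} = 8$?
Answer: $- \frac{333 \sqrt{174}}{29} \approx -151.47$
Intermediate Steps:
$p = \frac{29}{6}$ ($p = \left(- \frac{1}{6}\right) \left(-29\right) = \frac{29}{6} \approx 4.8333$)
$F{\left(L \right)} = 3 \sqrt{L}$ ($F{\left(L \right)} = \sqrt{L + 8 L} = \sqrt{9 L} = 3 \sqrt{L}$)
$- \frac{999}{F{\left(p \right)}} = - \frac{999}{3 \sqrt{\frac{29}{6}}} = - \frac{999}{3 \frac{\sqrt{174}}{6}} = - \frac{999}{\frac{1}{2} \sqrt{174}} = - 999 \frac{\sqrt{174}}{87} = - \frac{333 \sqrt{174}}{29}$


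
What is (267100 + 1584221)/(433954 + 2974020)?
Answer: 1851321/3407974 ≈ 0.54323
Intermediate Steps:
(267100 + 1584221)/(433954 + 2974020) = 1851321/3407974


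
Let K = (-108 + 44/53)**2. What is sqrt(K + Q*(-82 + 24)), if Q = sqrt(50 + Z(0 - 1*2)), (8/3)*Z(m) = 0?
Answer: sqrt(32262400 - 814610*sqrt(2))/53 ≈ 105.24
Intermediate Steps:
Z(m) = 0 (Z(m) = (3/8)*0 = 0)
Q = 5*sqrt(2) (Q = sqrt(50 + 0) = sqrt(50) = 5*sqrt(2) ≈ 7.0711)
K = 32262400/2809 (K = (-108 + 44*(1/53))**2 = (-108 + 44/53)**2 = (-5680/53)**2 = 32262400/2809 ≈ 11485.)
sqrt(K + Q*(-82 + 24)) = sqrt(32262400/2809 + (5*sqrt(2))*(-82 + 24)) = sqrt(32262400/2809 + (5*sqrt(2))*(-58)) = sqrt(32262400/2809 - 290*sqrt(2))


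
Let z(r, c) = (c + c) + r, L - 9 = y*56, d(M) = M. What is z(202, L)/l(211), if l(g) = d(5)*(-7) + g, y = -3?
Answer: -29/44 ≈ -0.65909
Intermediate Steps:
L = -159 (L = 9 - 3*56 = 9 - 168 = -159)
l(g) = -35 + g (l(g) = 5*(-7) + g = -35 + g)
z(r, c) = r + 2*c (z(r, c) = 2*c + r = r + 2*c)
z(202, L)/l(211) = (202 + 2*(-159))/(-35 + 211) = (202 - 318)/176 = -116*1/176 = -29/44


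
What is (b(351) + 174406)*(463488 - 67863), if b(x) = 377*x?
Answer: 121351243125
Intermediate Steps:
(b(351) + 174406)*(463488 - 67863) = (377*351 + 174406)*(463488 - 67863) = (132327 + 174406)*395625 = 306733*395625 = 121351243125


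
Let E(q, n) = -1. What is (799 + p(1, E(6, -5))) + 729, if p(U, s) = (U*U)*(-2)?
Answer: 1526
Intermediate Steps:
p(U, s) = -2*U² (p(U, s) = U²*(-2) = -2*U²)
(799 + p(1, E(6, -5))) + 729 = (799 - 2*1²) + 729 = (799 - 2*1) + 729 = (799 - 2) + 729 = 797 + 729 = 1526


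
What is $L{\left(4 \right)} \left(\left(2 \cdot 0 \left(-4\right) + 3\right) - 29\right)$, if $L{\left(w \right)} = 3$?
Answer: $-78$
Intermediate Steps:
$L{\left(4 \right)} \left(\left(2 \cdot 0 \left(-4\right) + 3\right) - 29\right) = 3 \left(\left(2 \cdot 0 \left(-4\right) + 3\right) - 29\right) = 3 \left(\left(0 \left(-4\right) + 3\right) - 29\right) = 3 \left(\left(0 + 3\right) - 29\right) = 3 \left(3 - 29\right) = 3 \left(-26\right) = -78$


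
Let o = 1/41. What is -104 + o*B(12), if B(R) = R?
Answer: -4252/41 ≈ -103.71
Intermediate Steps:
o = 1/41 ≈ 0.024390
-104 + o*B(12) = -104 + (1/41)*12 = -104 + 12/41 = -4252/41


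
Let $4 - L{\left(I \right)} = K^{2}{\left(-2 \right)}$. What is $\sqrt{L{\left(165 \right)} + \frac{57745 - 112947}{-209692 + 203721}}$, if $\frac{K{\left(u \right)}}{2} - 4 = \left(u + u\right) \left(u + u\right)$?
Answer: $\frac{i \sqrt{1154537206}}{853} \approx 39.834 i$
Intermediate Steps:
$K{\left(u \right)} = 8 + 8 u^{2}$ ($K{\left(u \right)} = 8 + 2 \left(u + u\right) \left(u + u\right) = 8 + 2 \cdot 2 u 2 u = 8 + 2 \cdot 4 u^{2} = 8 + 8 u^{2}$)
$L{\left(I \right)} = -1596$ ($L{\left(I \right)} = 4 - \left(8 + 8 \left(-2\right)^{2}\right)^{2} = 4 - \left(8 + 8 \cdot 4\right)^{2} = 4 - \left(8 + 32\right)^{2} = 4 - 40^{2} = 4 - 1600 = -1596$)
$\sqrt{L{\left(165 \right)} + \frac{57745 - 112947}{-209692 + 203721}} = \sqrt{-1596 + \frac{57745 - 112947}{-209692 + 203721}} = \sqrt{-1596 - \frac{55202}{-5971}} = \sqrt{-1596 - - \frac{7886}{853}} = \sqrt{-1596 + \frac{7886}{853}} = \sqrt{- \frac{1353502}{853}} = \frac{i \sqrt{1154537206}}{853}$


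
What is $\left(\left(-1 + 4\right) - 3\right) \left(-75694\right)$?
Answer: $0$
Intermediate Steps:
$\left(\left(-1 + 4\right) - 3\right) \left(-75694\right) = \left(3 - 3\right) \left(-75694\right) = 0 \left(-75694\right) = 0$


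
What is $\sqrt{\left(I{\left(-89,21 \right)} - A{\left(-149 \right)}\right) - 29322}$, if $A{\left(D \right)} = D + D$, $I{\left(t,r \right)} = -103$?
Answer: $i \sqrt{29127} \approx 170.67 i$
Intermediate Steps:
$A{\left(D \right)} = 2 D$
$\sqrt{\left(I{\left(-89,21 \right)} - A{\left(-149 \right)}\right) - 29322} = \sqrt{\left(-103 - 2 \left(-149\right)\right) - 29322} = \sqrt{\left(-103 - -298\right) - 29322} = \sqrt{\left(-103 + 298\right) - 29322} = \sqrt{195 - 29322} = \sqrt{-29127} = i \sqrt{29127}$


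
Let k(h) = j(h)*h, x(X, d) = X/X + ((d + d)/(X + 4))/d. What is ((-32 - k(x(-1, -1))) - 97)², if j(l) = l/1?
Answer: 1406596/81 ≈ 17365.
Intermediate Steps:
j(l) = l (j(l) = l*1 = l)
x(X, d) = 1 + 2/(4 + X) (x(X, d) = 1 + ((2*d)/(4 + X))/d = 1 + (2*d/(4 + X))/d = 1 + 2/(4 + X))
k(h) = h² (k(h) = h*h = h²)
((-32 - k(x(-1, -1))) - 97)² = ((-32 - ((6 - 1)/(4 - 1))²) - 97)² = ((-32 - (5/3)²) - 97)² = ((-32 - 1*25/9) - 97)² = ((-32 - 25/9) - 97)² = (-313/9 - 97)² = (-1186/9)² = 1406596/81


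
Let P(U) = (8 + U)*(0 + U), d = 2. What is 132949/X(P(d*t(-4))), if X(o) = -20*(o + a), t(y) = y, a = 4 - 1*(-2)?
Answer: -132949/120 ≈ -1107.9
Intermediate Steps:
a = 6 (a = 4 + 2 = 6)
P(U) = U*(8 + U) (P(U) = (8 + U)*U = U*(8 + U))
X(o) = -120 - 20*o (X(o) = -20*(o + 6) = -20*(6 + o) = -120 - 20*o)
132949/X(P(d*t(-4))) = 132949/(-120 - 20*2*(-4)*(8 + 2*(-4))) = 132949/(-120 - (-160)*(8 - 8)) = 132949/(-120 - (-160)*0) = 132949/(-120 - 20*0) = 132949/(-120 + 0) = 132949/(-120) = 132949*(-1/120) = -132949/120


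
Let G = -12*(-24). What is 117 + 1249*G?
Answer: 359829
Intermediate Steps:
G = 288
117 + 1249*G = 117 + 1249*288 = 117 + 359712 = 359829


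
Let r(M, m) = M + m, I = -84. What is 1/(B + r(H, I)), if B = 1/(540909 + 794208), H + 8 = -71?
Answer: -1335117/217624070 ≈ -0.0061350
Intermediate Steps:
H = -79 (H = -8 - 71 = -79)
B = 1/1335117 ≈ 7.4900e-7
1/(B + r(H, I)) = 1/(1/1335117 + (-79 - 84)) = 1/(1/1335117 - 163) = 1/(-217624070/1335117) = -1335117/217624070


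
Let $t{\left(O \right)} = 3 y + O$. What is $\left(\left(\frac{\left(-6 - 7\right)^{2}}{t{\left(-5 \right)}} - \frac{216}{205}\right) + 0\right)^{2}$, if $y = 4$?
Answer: $\frac{1097795689}{2059225} \approx 533.11$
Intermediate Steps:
$t{\left(O \right)} = 12 + O$ ($t{\left(O \right)} = 3 \cdot 4 + O = 12 + O$)
$\left(\left(\frac{\left(-6 - 7\right)^{2}}{t{\left(-5 \right)}} - \frac{216}{205}\right) + 0\right)^{2} = \left(\left(\frac{\left(-6 - 7\right)^{2}}{12 - 5} - \frac{216}{205}\right) + 0\right)^{2} = \left(\left(\frac{\left(-13\right)^{2}}{7} - \frac{216}{205}\right) + 0\right)^{2} = \left(\left(169 \cdot \frac{1}{7} - \frac{216}{205}\right) + 0\right)^{2} = \left(\left(\frac{169}{7} - \frac{216}{205}\right) + 0\right)^{2} = \left(\frac{33133}{1435} + 0\right)^{2} = \left(\frac{33133}{1435}\right)^{2} = \frac{1097795689}{2059225}$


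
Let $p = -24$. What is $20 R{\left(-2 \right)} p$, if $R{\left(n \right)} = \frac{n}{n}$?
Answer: $-480$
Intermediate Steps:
$R{\left(n \right)} = 1$
$20 R{\left(-2 \right)} p = 20 \cdot 1 \left(-24\right) = 20 \left(-24\right) = -480$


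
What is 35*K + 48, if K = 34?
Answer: 1238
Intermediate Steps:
35*K + 48 = 35*34 + 48 = 1190 + 48 = 1238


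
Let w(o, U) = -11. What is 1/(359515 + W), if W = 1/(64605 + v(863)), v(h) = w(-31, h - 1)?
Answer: 64594/23222511911 ≈ 2.7815e-6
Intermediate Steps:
v(h) = -11
W = 1/64594 (W = 1/(64605 - 11) = 1/64594 ≈ 1.5481e-5)
1/(359515 + W) = 1/(359515 + 1/64594) = 1/(23222511911/64594) = 64594/23222511911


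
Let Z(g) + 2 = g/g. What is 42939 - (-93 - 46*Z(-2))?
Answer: 42986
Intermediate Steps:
Z(g) = -1 (Z(g) = -2 + g/g = -2 + 1 = -1)
42939 - (-93 - 46*Z(-2)) = 42939 - (-93 - 46*(-1)) = 42939 - (-93 + 46) = 42939 - 1*(-47) = 42939 + 47 = 42986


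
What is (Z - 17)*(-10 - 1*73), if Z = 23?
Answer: -498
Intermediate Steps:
(Z - 17)*(-10 - 1*73) = (23 - 17)*(-10 - 1*73) = 6*(-10 - 73) = 6*(-83) = -498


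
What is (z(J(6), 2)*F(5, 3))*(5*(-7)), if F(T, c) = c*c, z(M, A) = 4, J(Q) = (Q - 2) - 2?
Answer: -1260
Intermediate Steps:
J(Q) = -4 + Q (J(Q) = (-2 + Q) - 2 = -4 + Q)
F(T, c) = c**2
(z(J(6), 2)*F(5, 3))*(5*(-7)) = (4*3**2)*(5*(-7)) = (4*9)*(-35) = 36*(-35) = -1260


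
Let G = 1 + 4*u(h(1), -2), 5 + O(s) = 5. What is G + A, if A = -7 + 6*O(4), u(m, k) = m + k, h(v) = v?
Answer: -10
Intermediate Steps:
u(m, k) = k + m
O(s) = 0 (O(s) = -5 + 5 = 0)
G = -3 (G = 1 + 4*(-2 + 1) = 1 + 4*(-1) = 1 - 4 = -3)
A = -7 (A = -7 + 6*0 = -7 + 0 = -7)
G + A = -3 - 7 = -10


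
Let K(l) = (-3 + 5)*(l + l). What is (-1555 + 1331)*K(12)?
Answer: -10752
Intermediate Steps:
K(l) = 4*l (K(l) = 2*(2*l) = 4*l)
(-1555 + 1331)*K(12) = (-1555 + 1331)*(4*12) = -224*48 = -10752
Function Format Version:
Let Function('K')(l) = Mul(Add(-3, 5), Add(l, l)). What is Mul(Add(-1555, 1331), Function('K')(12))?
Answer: -10752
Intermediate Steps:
Function('K')(l) = Mul(4, l) (Function('K')(l) = Mul(2, Mul(2, l)) = Mul(4, l))
Mul(Add(-1555, 1331), Function('K')(12)) = Mul(Add(-1555, 1331), Mul(4, 12)) = Mul(-224, 48) = -10752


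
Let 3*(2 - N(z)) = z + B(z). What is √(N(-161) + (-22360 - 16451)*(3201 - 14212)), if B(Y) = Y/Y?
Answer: √3846131787/3 ≈ 20672.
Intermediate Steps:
B(Y) = 1
N(z) = 5/3 - z/3 (N(z) = 2 - (z + 1)/3 = 2 - (1 + z)/3 = 2 + (-⅓ - z/3) = 5/3 - z/3)
√(N(-161) + (-22360 - 16451)*(3201 - 14212)) = √((5/3 - ⅓*(-161)) + (-22360 - 16451)*(3201 - 14212)) = √((5/3 + 161/3) - 38811*(-11011)) = √(166/3 + 427347921) = √(1282043929/3) = √3846131787/3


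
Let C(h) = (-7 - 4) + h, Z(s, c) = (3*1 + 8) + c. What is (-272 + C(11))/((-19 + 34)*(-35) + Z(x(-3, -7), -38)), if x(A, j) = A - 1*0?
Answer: 34/69 ≈ 0.49275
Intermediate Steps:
x(A, j) = A (x(A, j) = A + 0 = A)
Z(s, c) = 11 + c (Z(s, c) = (3 + 8) + c = 11 + c)
C(h) = -11 + h
(-272 + C(11))/((-19 + 34)*(-35) + Z(x(-3, -7), -38)) = (-272 + (-11 + 11))/((-19 + 34)*(-35) + (11 - 38)) = (-272 + 0)/(15*(-35) - 27) = -272/(-525 - 27) = -272/(-552) = -272*(-1/552) = 34/69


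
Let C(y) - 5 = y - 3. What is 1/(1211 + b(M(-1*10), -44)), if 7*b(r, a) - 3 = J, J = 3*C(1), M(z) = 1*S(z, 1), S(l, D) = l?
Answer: 7/8489 ≈ 0.00082460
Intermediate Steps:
M(z) = z (M(z) = 1*z = z)
C(y) = 2 + y (C(y) = 5 + (y - 3) = 5 + (-3 + y) = 2 + y)
J = 9 (J = 3*(2 + 1) = 3*3 = 9)
b(r, a) = 12/7 (b(r, a) = 3/7 + (⅐)*9 = 3/7 + 9/7 = 12/7)
1/(1211 + b(M(-1*10), -44)) = 1/(1211 + 12/7) = 1/(8489/7) = 7/8489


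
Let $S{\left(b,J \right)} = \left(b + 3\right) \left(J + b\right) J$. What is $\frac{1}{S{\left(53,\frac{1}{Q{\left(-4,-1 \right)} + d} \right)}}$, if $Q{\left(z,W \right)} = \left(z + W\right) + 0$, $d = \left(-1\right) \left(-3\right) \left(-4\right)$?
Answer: $- \frac{289}{50400} \approx -0.0057341$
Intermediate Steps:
$d = -12$ ($d = 3 \left(-4\right) = -12$)
$Q{\left(z,W \right)} = W + z$ ($Q{\left(z,W \right)} = \left(W + z\right) + 0 = W + z$)
$S{\left(b,J \right)} = J \left(3 + b\right) \left(J + b\right)$ ($S{\left(b,J \right)} = \left(3 + b\right) \left(J + b\right) J = J \left(3 + b\right) \left(J + b\right)$)
$\frac{1}{S{\left(53,\frac{1}{Q{\left(-4,-1 \right)} + d} \right)}} = \frac{1}{\frac{1}{\left(-1 - 4\right) - 12} \left(53^{2} + \frac{3}{\left(-1 - 4\right) - 12} + 3 \cdot 53 + \frac{1}{\left(-1 - 4\right) - 12} \cdot 53\right)} = \frac{1}{\frac{1}{-5 - 12} \left(2809 + \frac{3}{-5 - 12} + 159 + \frac{1}{-5 - 12} \cdot 53\right)} = \frac{1}{\frac{1}{-17} \left(2809 + \frac{3}{-17} + 159 + \frac{1}{-17} \cdot 53\right)} = \frac{1}{\left(- \frac{1}{17}\right) \left(2809 + 3 \left(- \frac{1}{17}\right) + 159 - \frac{53}{17}\right)} = \frac{1}{\left(- \frac{1}{17}\right) \left(2809 - \frac{3}{17} + 159 - \frac{53}{17}\right)} = \frac{1}{\left(- \frac{1}{17}\right) \frac{50400}{17}} = \frac{1}{- \frac{50400}{289}} = - \frac{289}{50400}$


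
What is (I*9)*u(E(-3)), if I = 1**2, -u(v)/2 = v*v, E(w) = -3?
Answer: -162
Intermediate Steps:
u(v) = -2*v**2 (u(v) = -2*v*v = -2*v**2)
I = 1
(I*9)*u(E(-3)) = (1*9)*(-2*(-3)**2) = 9*(-2*9) = 9*(-18) = -162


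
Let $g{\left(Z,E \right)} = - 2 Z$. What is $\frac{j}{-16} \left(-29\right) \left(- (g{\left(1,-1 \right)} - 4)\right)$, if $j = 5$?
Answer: $\frac{435}{8} \approx 54.375$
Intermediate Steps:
$\frac{j}{-16} \left(-29\right) \left(- (g{\left(1,-1 \right)} - 4)\right) = \frac{5}{-16} \left(-29\right) \left(- (\left(-2\right) 1 - 4)\right) = 5 \left(- \frac{1}{16}\right) \left(-29\right) \left(- (-2 - 4)\right) = \left(- \frac{5}{16}\right) \left(-29\right) \left(\left(-1\right) \left(-6\right)\right) = \frac{145}{16} \cdot 6 = \frac{435}{8}$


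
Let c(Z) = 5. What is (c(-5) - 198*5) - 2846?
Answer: -3831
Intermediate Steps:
(c(-5) - 198*5) - 2846 = (5 - 198*5) - 2846 = (5 - 33*30) - 2846 = (5 - 990) - 2846 = -985 - 2846 = -3831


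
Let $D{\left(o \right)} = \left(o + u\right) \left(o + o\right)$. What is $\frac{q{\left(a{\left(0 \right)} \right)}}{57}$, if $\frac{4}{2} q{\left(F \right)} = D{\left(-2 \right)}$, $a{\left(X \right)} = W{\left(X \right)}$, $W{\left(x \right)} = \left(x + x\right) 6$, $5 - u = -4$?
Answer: $- \frac{14}{57} \approx -0.24561$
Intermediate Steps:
$u = 9$ ($u = 5 - -4 = 5 + 4 = 9$)
$D{\left(o \right)} = 2 o \left(9 + o\right)$ ($D{\left(o \right)} = \left(o + 9\right) \left(o + o\right) = \left(9 + o\right) 2 o = 2 o \left(9 + o\right)$)
$W{\left(x \right)} = 12 x$ ($W{\left(x \right)} = 2 x 6 = 12 x$)
$a{\left(X \right)} = 12 X$
$q{\left(F \right)} = -14$ ($q{\left(F \right)} = \frac{2 \left(-2\right) \left(9 - 2\right)}{2} = \frac{2 \left(-2\right) 7}{2} = \frac{1}{2} \left(-28\right) = -14$)
$\frac{q{\left(a{\left(0 \right)} \right)}}{57} = - \frac{14}{57}$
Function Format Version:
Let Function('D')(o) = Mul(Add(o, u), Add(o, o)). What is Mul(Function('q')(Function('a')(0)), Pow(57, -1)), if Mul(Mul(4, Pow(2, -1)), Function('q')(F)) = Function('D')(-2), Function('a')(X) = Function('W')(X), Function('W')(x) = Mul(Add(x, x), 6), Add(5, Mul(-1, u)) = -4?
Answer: Rational(-14, 57) ≈ -0.24561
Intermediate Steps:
u = 9 (u = Add(5, Mul(-1, -4)) = Add(5, 4) = 9)
Function('D')(o) = Mul(2, o, Add(9, o)) (Function('D')(o) = Mul(Add(o, 9), Add(o, o)) = Mul(Add(9, o), Mul(2, o)) = Mul(2, o, Add(9, o)))
Function('W')(x) = Mul(12, x) (Function('W')(x) = Mul(Mul(2, x), 6) = Mul(12, x))
Function('a')(X) = Mul(12, X)
Function('q')(F) = -14 (Function('q')(F) = Mul(Rational(1, 2), Mul(2, -2, Add(9, -2))) = Mul(Rational(1, 2), Mul(2, -2, 7)) = Mul(Rational(1, 2), -28) = -14)
Mul(Function('q')(Function('a')(0)), Pow(57, -1)) = Mul(-14, Pow(57, -1)) = Mul(-14, Rational(1, 57)) = Rational(-14, 57)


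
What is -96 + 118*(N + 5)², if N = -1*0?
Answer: 2854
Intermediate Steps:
N = 0
-96 + 118*(N + 5)² = -96 + 118*(0 + 5)² = -96 + 118*5² = -96 + 118*25 = -96 + 2950 = 2854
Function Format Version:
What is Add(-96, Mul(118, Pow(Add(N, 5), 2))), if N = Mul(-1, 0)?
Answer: 2854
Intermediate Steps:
N = 0
Add(-96, Mul(118, Pow(Add(N, 5), 2))) = Add(-96, Mul(118, Pow(Add(0, 5), 2))) = Add(-96, Mul(118, Pow(5, 2))) = Add(-96, Mul(118, 25)) = Add(-96, 2950) = 2854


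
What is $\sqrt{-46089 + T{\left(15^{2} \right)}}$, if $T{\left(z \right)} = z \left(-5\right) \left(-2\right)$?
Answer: $3 i \sqrt{4871} \approx 209.38 i$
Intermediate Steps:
$T{\left(z \right)} = 10 z$ ($T{\left(z \right)} = - 5 z \left(-2\right) = 10 z$)
$\sqrt{-46089 + T{\left(15^{2} \right)}} = \sqrt{-46089 + 10 \cdot 15^{2}} = \sqrt{-46089 + 10 \cdot 225} = \sqrt{-46089 + 2250} = \sqrt{-43839} = 3 i \sqrt{4871}$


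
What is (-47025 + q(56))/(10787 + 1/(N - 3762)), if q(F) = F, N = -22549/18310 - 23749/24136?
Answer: -39066943630783003/8972196780147489 ≈ -4.3542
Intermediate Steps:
N = -489543427/220965080 (N = -22549*1/18310 - 23749*1/24136 = -22549/18310 - 23749/24136 = -489543427/220965080 ≈ -2.2155)
(-47025 + q(56))/(10787 + 1/(N - 3762)) = (-47025 + 56)/(10787 + 1/(-489543427/220965080 - 3762)) = -46969/(10787 + 1/(-831760174387/220965080)) = -46969/(10787 - 220965080/831760174387) = -46969/8972196780147489/831760174387 = -46969*831760174387/8972196780147489 = -39066943630783003/8972196780147489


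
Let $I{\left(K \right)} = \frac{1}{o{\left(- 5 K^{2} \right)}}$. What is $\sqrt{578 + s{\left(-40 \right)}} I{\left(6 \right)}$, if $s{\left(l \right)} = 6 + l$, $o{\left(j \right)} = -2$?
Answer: $- 2 \sqrt{34} \approx -11.662$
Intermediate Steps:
$I{\left(K \right)} = - \frac{1}{2}$ ($I{\left(K \right)} = \frac{1}{-2} = - \frac{1}{2}$)
$\sqrt{578 + s{\left(-40 \right)}} I{\left(6 \right)} = \sqrt{578 + \left(6 - 40\right)} \left(- \frac{1}{2}\right) = \sqrt{578 - 34} \left(- \frac{1}{2}\right) = \sqrt{544} \left(- \frac{1}{2}\right) = 4 \sqrt{34} \left(- \frac{1}{2}\right) = - 2 \sqrt{34}$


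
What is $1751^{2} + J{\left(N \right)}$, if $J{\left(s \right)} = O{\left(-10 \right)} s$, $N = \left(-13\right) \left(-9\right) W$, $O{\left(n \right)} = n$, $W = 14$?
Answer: $3049621$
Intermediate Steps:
$N = 1638$ ($N = \left(-13\right) \left(-9\right) 14 = 117 \cdot 14 = 1638$)
$J{\left(s \right)} = - 10 s$
$1751^{2} + J{\left(N \right)} = 1751^{2} - 16380 = 3066001 - 16380 = 3049621$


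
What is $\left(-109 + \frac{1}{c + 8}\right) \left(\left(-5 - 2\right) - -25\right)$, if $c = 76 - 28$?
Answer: $- \frac{54927}{28} \approx -1961.7$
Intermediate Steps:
$c = 48$
$\left(-109 + \frac{1}{c + 8}\right) \left(\left(-5 - 2\right) - -25\right) = \left(-109 + \frac{1}{48 + 8}\right) \left(\left(-5 - 2\right) - -25\right) = \left(-109 + \frac{1}{56}\right) \left(-7 + 25\right) = \left(-109 + \frac{1}{56}\right) 18 = \left(- \frac{6103}{56}\right) 18 = - \frac{54927}{28}$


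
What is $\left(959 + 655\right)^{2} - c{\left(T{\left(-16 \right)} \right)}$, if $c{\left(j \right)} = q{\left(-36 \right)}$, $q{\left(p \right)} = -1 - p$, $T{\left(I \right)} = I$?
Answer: $2604961$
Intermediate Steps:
$c{\left(j \right)} = 35$ ($c{\left(j \right)} = -1 - -36 = -1 + 36 = 35$)
$\left(959 + 655\right)^{2} - c{\left(T{\left(-16 \right)} \right)} = \left(959 + 655\right)^{2} - 35 = 1614^{2} - 35 = 2604996 - 35 = 2604961$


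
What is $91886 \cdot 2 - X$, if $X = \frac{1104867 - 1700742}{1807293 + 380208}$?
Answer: $\frac{134000676549}{729167} \approx 1.8377 \cdot 10^{5}$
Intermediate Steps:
$X = - \frac{198625}{729167}$ ($X = - \frac{595875}{2187501} = \left(-595875\right) \frac{1}{2187501} = - \frac{198625}{729167} \approx -0.2724$)
$91886 \cdot 2 - X = 91886 \cdot 2 - - \frac{198625}{729167} = 183772 + \frac{198625}{729167} = \frac{134000676549}{729167}$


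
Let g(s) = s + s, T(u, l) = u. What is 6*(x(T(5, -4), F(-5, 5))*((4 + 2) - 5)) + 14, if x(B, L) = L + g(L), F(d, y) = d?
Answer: -76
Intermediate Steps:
g(s) = 2*s
x(B, L) = 3*L (x(B, L) = L + 2*L = 3*L)
6*(x(T(5, -4), F(-5, 5))*((4 + 2) - 5)) + 14 = 6*((3*(-5))*((4 + 2) - 5)) + 14 = 6*(-15*(6 - 5)) + 14 = 6*(-15*1) + 14 = 6*(-15) + 14 = -90 + 14 = -76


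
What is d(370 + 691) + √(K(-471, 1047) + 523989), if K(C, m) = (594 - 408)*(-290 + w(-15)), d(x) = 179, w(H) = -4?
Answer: 179 + 3*√52145 ≈ 864.06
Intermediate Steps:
K(C, m) = -54684 (K(C, m) = (594 - 408)*(-290 - 4) = 186*(-294) = -54684)
d(370 + 691) + √(K(-471, 1047) + 523989) = 179 + √(-54684 + 523989) = 179 + √469305 = 179 + 3*√52145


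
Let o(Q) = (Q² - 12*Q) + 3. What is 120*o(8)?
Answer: -3480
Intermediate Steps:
o(Q) = 3 + Q² - 12*Q
120*o(8) = 120*(3 + 8² - 12*8) = 120*(3 + 64 - 96) = 120*(-29) = -3480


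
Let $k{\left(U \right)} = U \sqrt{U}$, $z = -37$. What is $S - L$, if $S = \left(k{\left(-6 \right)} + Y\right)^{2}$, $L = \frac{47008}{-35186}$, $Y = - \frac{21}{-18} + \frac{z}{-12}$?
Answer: $- \frac{55340967}{281488} - 51 i \sqrt{6} \approx -196.6 - 124.92 i$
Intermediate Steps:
$k{\left(U \right)} = U^{\frac{3}{2}}$
$Y = \frac{17}{4}$ ($Y = - \frac{21}{-18} - \frac{37}{-12} = \left(-21\right) \left(- \frac{1}{18}\right) - - \frac{37}{12} = \frac{7}{6} + \frac{37}{12} = \frac{17}{4} \approx 4.25$)
$L = - \frac{23504}{17593}$ ($L = 47008 \left(- \frac{1}{35186}\right) = - \frac{23504}{17593} \approx -1.336$)
$S = \left(\frac{17}{4} - 6 i \sqrt{6}\right)^{2}$ ($S = \left(\left(-6\right)^{\frac{3}{2}} + \frac{17}{4}\right)^{2} = \left(- 6 i \sqrt{6} + \frac{17}{4}\right)^{2} = \left(\frac{17}{4} - 6 i \sqrt{6}\right)^{2} \approx -197.94 - 124.92 i$)
$S - L = \frac{\left(17 - 24 i \sqrt{6}\right)^{2}}{16} - - \frac{23504}{17593} = \frac{\left(17 - 24 i \sqrt{6}\right)^{2}}{16} + \frac{23504}{17593} = \frac{23504}{17593} + \frac{\left(17 - 24 i \sqrt{6}\right)^{2}}{16}$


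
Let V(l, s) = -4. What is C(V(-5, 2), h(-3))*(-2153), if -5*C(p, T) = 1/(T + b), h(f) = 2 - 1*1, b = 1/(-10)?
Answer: 4306/9 ≈ 478.44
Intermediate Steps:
b = -⅒ ≈ -0.10000
h(f) = 1 (h(f) = 2 - 1 = 1)
C(p, T) = -1/(5*(-⅒ + T)) (C(p, T) = -1/(5*(T - ⅒)) = -1/(5*(-⅒ + T)))
C(V(-5, 2), h(-3))*(-2153) = -2/(-1 + 10*1)*(-2153) = -2/(-1 + 10)*(-2153) = -2/9*(-2153) = 4306/9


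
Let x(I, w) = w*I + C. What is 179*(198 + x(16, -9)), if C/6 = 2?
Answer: 11814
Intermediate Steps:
C = 12 (C = 6*2 = 12)
x(I, w) = 12 + I*w (x(I, w) = w*I + 12 = I*w + 12 = 12 + I*w)
179*(198 + x(16, -9)) = 179*(198 + (12 + 16*(-9))) = 179*(198 + (12 - 144)) = 179*(198 - 132) = 179*66 = 11814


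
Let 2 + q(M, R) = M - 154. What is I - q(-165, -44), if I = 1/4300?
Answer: 1380301/4300 ≈ 321.00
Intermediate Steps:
q(M, R) = -156 + M (q(M, R) = -2 + (M - 154) = -2 + (-154 + M) = -156 + M)
I = 1/4300 ≈ 0.00023256
I - q(-165, -44) = 1/4300 - (-156 - 165) = 1/4300 - 1*(-321) = 1/4300 + 321 = 1380301/4300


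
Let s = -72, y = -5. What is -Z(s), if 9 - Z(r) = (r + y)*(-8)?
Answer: 607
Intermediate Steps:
Z(r) = -31 + 8*r (Z(r) = 9 - (r - 5)*(-8) = 9 - (-5 + r)*(-8) = 9 - (40 - 8*r) = 9 + (-40 + 8*r) = -31 + 8*r)
-Z(s) = -(-31 + 8*(-72)) = -(-31 - 576) = -1*(-607) = 607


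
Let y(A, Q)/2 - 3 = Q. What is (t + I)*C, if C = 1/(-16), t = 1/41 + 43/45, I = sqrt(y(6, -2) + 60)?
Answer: -113/1845 - sqrt(62)/16 ≈ -0.55337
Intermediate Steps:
y(A, Q) = 6 + 2*Q
I = sqrt(62) (I = sqrt((6 + 2*(-2)) + 60) = sqrt((6 - 4) + 60) = sqrt(2 + 60) = sqrt(62) ≈ 7.8740)
t = 1808/1845 (t = 1*(1/41) + 43*(1/45) = 1/41 + 43/45 = 1808/1845 ≈ 0.97995)
C = -1/16 ≈ -0.062500
(t + I)*C = (1808/1845 + sqrt(62))*(-1/16) = -113/1845 - sqrt(62)/16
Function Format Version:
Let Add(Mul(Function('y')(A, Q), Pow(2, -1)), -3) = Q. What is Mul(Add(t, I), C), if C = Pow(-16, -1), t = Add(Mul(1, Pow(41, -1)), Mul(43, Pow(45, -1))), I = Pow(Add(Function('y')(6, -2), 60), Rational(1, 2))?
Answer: Add(Rational(-113, 1845), Mul(Rational(-1, 16), Pow(62, Rational(1, 2)))) ≈ -0.55337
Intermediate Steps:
Function('y')(A, Q) = Add(6, Mul(2, Q))
I = Pow(62, Rational(1, 2)) (I = Pow(Add(Add(6, Mul(2, -2)), 60), Rational(1, 2)) = Pow(Add(Add(6, -4), 60), Rational(1, 2)) = Pow(Add(2, 60), Rational(1, 2)) = Pow(62, Rational(1, 2)) ≈ 7.8740)
t = Rational(1808, 1845) (t = Add(Mul(1, Rational(1, 41)), Mul(43, Rational(1, 45))) = Add(Rational(1, 41), Rational(43, 45)) = Rational(1808, 1845) ≈ 0.97995)
C = Rational(-1, 16) ≈ -0.062500
Mul(Add(t, I), C) = Mul(Add(Rational(1808, 1845), Pow(62, Rational(1, 2))), Rational(-1, 16)) = Add(Rational(-113, 1845), Mul(Rational(-1, 16), Pow(62, Rational(1, 2))))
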